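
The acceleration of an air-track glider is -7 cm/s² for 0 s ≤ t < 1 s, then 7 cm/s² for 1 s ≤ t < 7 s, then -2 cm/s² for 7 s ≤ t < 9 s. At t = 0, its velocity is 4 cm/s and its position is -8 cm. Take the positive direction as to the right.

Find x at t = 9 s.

On each constant-a segment, Δv = aΔt and Δx = v₀Δt + ½aΔt²; chain segment to segment.
0–1 s: v starts 4 cm/s; Δx = 4·1 + ½·-7·1² = 0.5 cm; v ends -3 cm/s.
1–7 s: v starts -3 cm/s; Δx = -3·6 + ½·7·6² = 108 cm; v ends 39 cm/s.
7–9 s: v starts 39 cm/s; Δx = 39·2 + ½·-2·2² = 74 cm; v ends 35 cm/s.
x(9) = -8 + Σ Δx = 174.5 cm.

174.5 cm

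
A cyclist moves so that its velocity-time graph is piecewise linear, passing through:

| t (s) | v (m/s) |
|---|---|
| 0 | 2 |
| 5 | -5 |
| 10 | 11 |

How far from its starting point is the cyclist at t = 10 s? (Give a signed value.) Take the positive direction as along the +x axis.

Net displacement equals the area under the velocity-time graph (areas below the axis count negative).
0–5 s: ½(2 + -5)(5) = -7.5 m
5–10 s: ½(-5 + 11)(5) = 15 m
Net displacement = 7.5 m

7.5 m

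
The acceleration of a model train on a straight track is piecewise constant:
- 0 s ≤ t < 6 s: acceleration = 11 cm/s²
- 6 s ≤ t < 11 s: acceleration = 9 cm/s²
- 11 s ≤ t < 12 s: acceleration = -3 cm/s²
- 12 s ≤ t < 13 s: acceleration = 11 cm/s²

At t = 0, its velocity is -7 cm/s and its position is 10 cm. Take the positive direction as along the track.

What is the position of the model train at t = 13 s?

782.5 cm

On each constant-a segment, Δv = aΔt and Δx = v₀Δt + ½aΔt²; chain segment to segment.
0–6 s: v starts -7 cm/s; Δx = -7·6 + ½·11·6² = 156 cm; v ends 59 cm/s.
6–11 s: v starts 59 cm/s; Δx = 59·5 + ½·9·5² = 407.5 cm; v ends 104 cm/s.
11–12 s: v starts 104 cm/s; Δx = 104·1 + ½·-3·1² = 102.5 cm; v ends 101 cm/s.
12–13 s: v starts 101 cm/s; Δx = 101·1 + ½·11·1² = 106.5 cm; v ends 112 cm/s.
x(13) = 10 + Σ Δx = 782.5 cm.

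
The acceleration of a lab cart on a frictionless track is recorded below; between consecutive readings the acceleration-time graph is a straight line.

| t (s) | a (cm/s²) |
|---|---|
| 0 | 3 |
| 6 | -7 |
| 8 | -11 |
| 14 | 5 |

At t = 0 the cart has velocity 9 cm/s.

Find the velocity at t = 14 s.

-39 cm/s

Δv equals the area under the a-t graph; then v = v₀ + Δv.
0–6 s: ½(3 + -7)(6) = -12 cm/s
6–8 s: ½(-7 + -11)(2) = -18 cm/s
8–14 s: ½(-11 + 5)(6) = -18 cm/s
Δv = -48 cm/s, so v(14) = 9 + (-48) = -39 cm/s.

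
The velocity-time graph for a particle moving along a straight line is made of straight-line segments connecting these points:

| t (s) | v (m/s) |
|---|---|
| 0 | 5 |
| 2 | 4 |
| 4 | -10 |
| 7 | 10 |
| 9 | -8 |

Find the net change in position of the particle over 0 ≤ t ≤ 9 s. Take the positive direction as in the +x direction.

5 m

Net displacement equals the area under the velocity-time graph (areas below the axis count negative).
0–2 s: ½(5 + 4)(2) = 9 m
2–4 s: ½(4 + -10)(2) = -6 m
4–7 s: ½(-10 + 10)(3) = 0 m
7–9 s: ½(10 + -8)(2) = 2 m
Net displacement = 5 m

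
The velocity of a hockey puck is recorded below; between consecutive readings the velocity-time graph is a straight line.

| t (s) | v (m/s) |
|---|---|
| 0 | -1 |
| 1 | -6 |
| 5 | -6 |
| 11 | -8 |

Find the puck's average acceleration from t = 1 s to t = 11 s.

Average acceleration = Δv/Δt = (-8 − -6)/(11 − 1) = -0.2 m/s².

-0.2 m/s²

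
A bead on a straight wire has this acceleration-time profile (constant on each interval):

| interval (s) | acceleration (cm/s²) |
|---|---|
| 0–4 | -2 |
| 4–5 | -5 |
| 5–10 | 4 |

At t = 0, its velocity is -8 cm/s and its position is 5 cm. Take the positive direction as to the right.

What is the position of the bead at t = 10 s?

On each constant-a segment, Δv = aΔt and Δx = v₀Δt + ½aΔt²; chain segment to segment.
0–4 s: v starts -8 cm/s; Δx = -8·4 + ½·-2·4² = -48 cm; v ends -16 cm/s.
4–5 s: v starts -16 cm/s; Δx = -16·1 + ½·-5·1² = -18.5 cm; v ends -21 cm/s.
5–10 s: v starts -21 cm/s; Δx = -21·5 + ½·4·5² = -55 cm; v ends -1 cm/s.
x(10) = 5 + Σ Δx = -116.5 cm.

-116.5 cm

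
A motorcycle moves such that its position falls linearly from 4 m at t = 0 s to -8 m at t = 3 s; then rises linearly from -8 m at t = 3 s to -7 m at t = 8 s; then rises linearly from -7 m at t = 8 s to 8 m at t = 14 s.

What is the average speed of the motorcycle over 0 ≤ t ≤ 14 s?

Average speed = (total path length)/(elapsed time); on a piecewise-linear x-t graph the path length is Σ|Δx|.
0–3 s: |Δx| = |-8 − 4| = 12 m
3–8 s: |Δx| = |-7 − -8| = 1 m
8–14 s: |Δx| = |8 − -7| = 15 m
Total path = 28 m; average speed = 28/14 = 2 m/s.

2 m/s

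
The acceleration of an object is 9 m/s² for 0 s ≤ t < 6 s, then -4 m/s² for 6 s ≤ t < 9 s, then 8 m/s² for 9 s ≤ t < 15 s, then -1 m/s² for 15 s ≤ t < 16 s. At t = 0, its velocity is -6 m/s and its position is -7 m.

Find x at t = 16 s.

688.5 m

On each constant-a segment, Δv = aΔt and Δx = v₀Δt + ½aΔt²; chain segment to segment.
0–6 s: v starts -6 m/s; Δx = -6·6 + ½·9·6² = 126 m; v ends 48 m/s.
6–9 s: v starts 48 m/s; Δx = 48·3 + ½·-4·3² = 126 m; v ends 36 m/s.
9–15 s: v starts 36 m/s; Δx = 36·6 + ½·8·6² = 360 m; v ends 84 m/s.
15–16 s: v starts 84 m/s; Δx = 84·1 + ½·-1·1² = 83.5 m; v ends 83 m/s.
x(16) = -7 + Σ Δx = 688.5 m.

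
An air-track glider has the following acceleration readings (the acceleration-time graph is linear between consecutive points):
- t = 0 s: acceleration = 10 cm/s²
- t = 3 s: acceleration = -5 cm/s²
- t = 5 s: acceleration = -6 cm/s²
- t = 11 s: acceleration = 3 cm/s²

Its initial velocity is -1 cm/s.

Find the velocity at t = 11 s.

Δv equals the area under the a-t graph; then v = v₀ + Δv.
0–3 s: ½(10 + -5)(3) = 7.5 cm/s
3–5 s: ½(-5 + -6)(2) = -11 cm/s
5–11 s: ½(-6 + 3)(6) = -9 cm/s
Δv = -12.5 cm/s, so v(11) = -1 + (-12.5) = -13.5 cm/s.

-13.5 cm/s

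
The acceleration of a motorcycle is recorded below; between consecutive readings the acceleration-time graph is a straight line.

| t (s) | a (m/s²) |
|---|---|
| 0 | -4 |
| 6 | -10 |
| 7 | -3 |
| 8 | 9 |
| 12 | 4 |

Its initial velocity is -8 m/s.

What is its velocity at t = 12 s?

-27.5 m/s

Δv equals the area under the a-t graph; then v = v₀ + Δv.
0–6 s: ½(-4 + -10)(6) = -42 m/s
6–7 s: ½(-10 + -3)(1) = -6.5 m/s
7–8 s: ½(-3 + 9)(1) = 3 m/s
8–12 s: ½(9 + 4)(4) = 26 m/s
Δv = -19.5 m/s, so v(12) = -8 + (-19.5) = -27.5 m/s.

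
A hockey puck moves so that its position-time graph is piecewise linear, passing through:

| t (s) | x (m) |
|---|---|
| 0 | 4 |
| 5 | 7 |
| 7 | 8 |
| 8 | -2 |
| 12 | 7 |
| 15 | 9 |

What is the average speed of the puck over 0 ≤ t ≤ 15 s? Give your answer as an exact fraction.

5/3 m/s

Average speed = (total path length)/(elapsed time); on a piecewise-linear x-t graph the path length is Σ|Δx|.
0–5 s: |Δx| = |7 − 4| = 3 m
5–7 s: |Δx| = |8 − 7| = 1 m
7–8 s: |Δx| = |-2 − 8| = 10 m
8–12 s: |Δx| = |7 − -2| = 9 m
12–15 s: |Δx| = |9 − 7| = 2 m
Total path = 25 m; average speed = 25/15 = 5/3 m/s.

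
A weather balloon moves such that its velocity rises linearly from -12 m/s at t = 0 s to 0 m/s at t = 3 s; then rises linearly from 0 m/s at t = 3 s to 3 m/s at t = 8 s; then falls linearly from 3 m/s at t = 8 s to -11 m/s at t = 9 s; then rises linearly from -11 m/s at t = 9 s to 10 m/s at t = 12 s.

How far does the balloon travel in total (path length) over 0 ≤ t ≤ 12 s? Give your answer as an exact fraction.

643/14 m

Distance (not displacement) is the total path length: add the absolute areas under v-t.
0–3 s: |½(-12 + 0)(3)| = 18 m
3–8 s: |½(0 + 3)(5)| = 7.5 m
8–9 s: v = 0 at t = 115/14 s; triangle areas 9/28 + 121/28 = 65/14 m
9–12 s: v = 0 at t = 74/7 s; triangle areas 121/14 + 50/7 = 221/14 m
Total distance = 643/14 m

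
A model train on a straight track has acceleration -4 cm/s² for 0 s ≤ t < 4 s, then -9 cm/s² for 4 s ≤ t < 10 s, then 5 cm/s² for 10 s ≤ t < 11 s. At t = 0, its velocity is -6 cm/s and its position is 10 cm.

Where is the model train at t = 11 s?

On each constant-a segment, Δv = aΔt and Δx = v₀Δt + ½aΔt²; chain segment to segment.
0–4 s: v starts -6 cm/s; Δx = -6·4 + ½·-4·4² = -56 cm; v ends -22 cm/s.
4–10 s: v starts -22 cm/s; Δx = -22·6 + ½·-9·6² = -294 cm; v ends -76 cm/s.
10–11 s: v starts -76 cm/s; Δx = -76·1 + ½·5·1² = -73.5 cm; v ends -71 cm/s.
x(11) = 10 + Σ Δx = -413.5 cm.

-413.5 cm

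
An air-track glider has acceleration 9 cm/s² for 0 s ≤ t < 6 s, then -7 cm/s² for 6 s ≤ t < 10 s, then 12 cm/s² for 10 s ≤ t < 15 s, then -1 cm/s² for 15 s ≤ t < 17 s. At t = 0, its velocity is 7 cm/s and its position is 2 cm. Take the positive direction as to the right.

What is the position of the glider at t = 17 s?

893 cm

On each constant-a segment, Δv = aΔt and Δx = v₀Δt + ½aΔt²; chain segment to segment.
0–6 s: v starts 7 cm/s; Δx = 7·6 + ½·9·6² = 204 cm; v ends 61 cm/s.
6–10 s: v starts 61 cm/s; Δx = 61·4 + ½·-7·4² = 188 cm; v ends 33 cm/s.
10–15 s: v starts 33 cm/s; Δx = 33·5 + ½·12·5² = 315 cm; v ends 93 cm/s.
15–17 s: v starts 93 cm/s; Δx = 93·2 + ½·-1·2² = 184 cm; v ends 91 cm/s.
x(17) = 2 + Σ Δx = 893 cm.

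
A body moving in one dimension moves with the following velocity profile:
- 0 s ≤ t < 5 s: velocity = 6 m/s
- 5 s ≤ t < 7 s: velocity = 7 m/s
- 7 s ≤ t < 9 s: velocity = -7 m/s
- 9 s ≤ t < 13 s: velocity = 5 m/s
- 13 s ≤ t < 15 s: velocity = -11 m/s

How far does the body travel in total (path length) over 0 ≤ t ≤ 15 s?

100 m

Total distance travelled is ∫|v| dt — sum the magnitudes of each area piece.
0–5 s: |6| × 5 = 30 m
5–7 s: |7| × 2 = 14 m
7–9 s: |-7| × 2 = 14 m
9–13 s: |5| × 4 = 20 m
13–15 s: |-11| × 2 = 22 m
Total distance = 100 m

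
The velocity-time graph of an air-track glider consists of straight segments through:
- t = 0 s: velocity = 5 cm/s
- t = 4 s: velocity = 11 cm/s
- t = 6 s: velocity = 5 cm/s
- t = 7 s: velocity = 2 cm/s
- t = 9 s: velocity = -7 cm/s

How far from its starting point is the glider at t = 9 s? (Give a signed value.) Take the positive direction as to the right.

46.5 cm

Net displacement equals the area under the velocity-time graph (areas below the axis count negative).
0–4 s: ½(5 + 11)(4) = 32 cm
4–6 s: ½(11 + 5)(2) = 16 cm
6–7 s: ½(5 + 2)(1) = 3.5 cm
7–9 s: ½(2 + -7)(2) = -5 cm
Net displacement = 46.5 cm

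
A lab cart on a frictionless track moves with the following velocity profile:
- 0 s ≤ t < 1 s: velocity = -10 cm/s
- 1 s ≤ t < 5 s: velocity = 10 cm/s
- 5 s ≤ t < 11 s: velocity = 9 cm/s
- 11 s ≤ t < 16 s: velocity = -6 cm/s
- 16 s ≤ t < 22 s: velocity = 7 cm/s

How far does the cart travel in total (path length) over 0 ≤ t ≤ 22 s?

176 cm

Total distance travelled is ∫|v| dt — sum the magnitudes of each area piece.
0–1 s: |-10| × 1 = 10 cm
1–5 s: |10| × 4 = 40 cm
5–11 s: |9| × 6 = 54 cm
11–16 s: |-6| × 5 = 30 cm
16–22 s: |7| × 6 = 42 cm
Total distance = 176 cm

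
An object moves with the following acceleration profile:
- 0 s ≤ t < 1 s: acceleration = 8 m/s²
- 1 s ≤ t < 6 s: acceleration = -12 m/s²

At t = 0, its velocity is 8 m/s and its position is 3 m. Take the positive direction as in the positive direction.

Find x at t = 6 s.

On each constant-a segment, Δv = aΔt and Δx = v₀Δt + ½aΔt²; chain segment to segment.
0–1 s: v starts 8 m/s; Δx = 8·1 + ½·8·1² = 12 m; v ends 16 m/s.
1–6 s: v starts 16 m/s; Δx = 16·5 + ½·-12·5² = -70 m; v ends -44 m/s.
x(6) = 3 + Σ Δx = -55 m.

-55 m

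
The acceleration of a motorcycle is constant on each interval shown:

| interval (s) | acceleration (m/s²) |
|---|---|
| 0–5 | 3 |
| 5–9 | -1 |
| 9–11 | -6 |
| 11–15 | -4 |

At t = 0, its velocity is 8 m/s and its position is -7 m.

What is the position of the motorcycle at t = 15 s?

On each constant-a segment, Δv = aΔt and Δx = v₀Δt + ½aΔt²; chain segment to segment.
0–5 s: v starts 8 m/s; Δx = 8·5 + ½·3·5² = 77.5 m; v ends 23 m/s.
5–9 s: v starts 23 m/s; Δx = 23·4 + ½·-1·4² = 84 m; v ends 19 m/s.
9–11 s: v starts 19 m/s; Δx = 19·2 + ½·-6·2² = 26 m; v ends 7 m/s.
11–15 s: v starts 7 m/s; Δx = 7·4 + ½·-4·4² = -4 m; v ends -9 m/s.
x(15) = -7 + Σ Δx = 176.5 m.

176.5 m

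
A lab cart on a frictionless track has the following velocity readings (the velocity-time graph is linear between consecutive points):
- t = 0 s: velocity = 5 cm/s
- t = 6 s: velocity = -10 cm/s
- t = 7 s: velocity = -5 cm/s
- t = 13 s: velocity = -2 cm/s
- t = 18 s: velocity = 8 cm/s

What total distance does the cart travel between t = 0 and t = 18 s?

70.5 cm

Total distance travelled is ∫|v| dt — sum the magnitudes of each area piece.
0–6 s: v = 0 at t = 2 s; triangle areas 5 + 20 = 25 cm
6–7 s: |½(-10 + -5)(1)| = 7.5 cm
7–13 s: |½(-5 + -2)(6)| = 21 cm
13–18 s: v = 0 at t = 14 s; triangle areas 1 + 16 = 17 cm
Total distance = 70.5 cm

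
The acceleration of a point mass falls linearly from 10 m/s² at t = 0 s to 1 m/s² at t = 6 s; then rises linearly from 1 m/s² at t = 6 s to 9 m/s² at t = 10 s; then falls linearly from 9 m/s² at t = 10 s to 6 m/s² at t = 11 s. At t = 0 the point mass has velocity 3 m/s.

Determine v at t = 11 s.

Δv equals the area under the a-t graph; then v = v₀ + Δv.
0–6 s: ½(10 + 1)(6) = 33 m/s
6–10 s: ½(1 + 9)(4) = 20 m/s
10–11 s: ½(9 + 6)(1) = 7.5 m/s
Δv = 60.5 m/s, so v(11) = 3 + (60.5) = 63.5 m/s.

63.5 m/s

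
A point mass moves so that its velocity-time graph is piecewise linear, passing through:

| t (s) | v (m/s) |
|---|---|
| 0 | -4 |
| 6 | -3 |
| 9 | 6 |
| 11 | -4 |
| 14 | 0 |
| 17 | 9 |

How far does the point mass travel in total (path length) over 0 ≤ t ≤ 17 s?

Total distance travelled is ∫|v| dt — sum the magnitudes of each area piece.
0–6 s: |½(-4 + -3)(6)| = 21 m
6–9 s: v = 0 at t = 7 s; triangle areas 1.5 + 6 = 7.5 m
9–11 s: v = 0 at t = 10.2 s; triangle areas 3.6 + 1.6 = 5.2 m
11–14 s: |½(-4 + 0)(3)| = 6 m
14–17 s: |½(0 + 9)(3)| = 13.5 m
Total distance = 53.2 m

53.2 m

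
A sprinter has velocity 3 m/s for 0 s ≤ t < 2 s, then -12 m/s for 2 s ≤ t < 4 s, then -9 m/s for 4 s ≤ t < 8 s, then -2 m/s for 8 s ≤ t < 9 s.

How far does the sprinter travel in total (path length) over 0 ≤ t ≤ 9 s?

Total distance travelled is ∫|v| dt — sum the magnitudes of each area piece.
0–2 s: |3| × 2 = 6 m
2–4 s: |-12| × 2 = 24 m
4–8 s: |-9| × 4 = 36 m
8–9 s: |-2| × 1 = 2 m
Total distance = 68 m

68 m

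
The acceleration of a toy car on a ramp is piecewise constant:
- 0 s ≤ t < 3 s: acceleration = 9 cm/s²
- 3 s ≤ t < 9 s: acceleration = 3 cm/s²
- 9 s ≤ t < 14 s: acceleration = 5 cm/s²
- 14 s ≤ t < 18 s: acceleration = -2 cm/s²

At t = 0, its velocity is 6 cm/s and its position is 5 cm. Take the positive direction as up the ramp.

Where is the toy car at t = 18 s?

921 cm

On each constant-a segment, Δv = aΔt and Δx = v₀Δt + ½aΔt²; chain segment to segment.
0–3 s: v starts 6 cm/s; Δx = 6·3 + ½·9·3² = 58.5 cm; v ends 33 cm/s.
3–9 s: v starts 33 cm/s; Δx = 33·6 + ½·3·6² = 252 cm; v ends 51 cm/s.
9–14 s: v starts 51 cm/s; Δx = 51·5 + ½·5·5² = 317.5 cm; v ends 76 cm/s.
14–18 s: v starts 76 cm/s; Δx = 76·4 + ½·-2·4² = 288 cm; v ends 68 cm/s.
x(18) = 5 + Σ Δx = 921 cm.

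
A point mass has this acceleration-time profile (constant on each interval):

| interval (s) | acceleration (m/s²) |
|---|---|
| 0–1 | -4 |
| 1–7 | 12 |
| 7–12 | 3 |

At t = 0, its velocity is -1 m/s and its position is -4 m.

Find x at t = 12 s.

On each constant-a segment, Δv = aΔt and Δx = v₀Δt + ½aΔt²; chain segment to segment.
0–1 s: v starts -1 m/s; Δx = -1·1 + ½·-4·1² = -3 m; v ends -5 m/s.
1–7 s: v starts -5 m/s; Δx = -5·6 + ½·12·6² = 186 m; v ends 67 m/s.
7–12 s: v starts 67 m/s; Δx = 67·5 + ½·3·5² = 372.5 m; v ends 82 m/s.
x(12) = -4 + Σ Δx = 551.5 m.

551.5 m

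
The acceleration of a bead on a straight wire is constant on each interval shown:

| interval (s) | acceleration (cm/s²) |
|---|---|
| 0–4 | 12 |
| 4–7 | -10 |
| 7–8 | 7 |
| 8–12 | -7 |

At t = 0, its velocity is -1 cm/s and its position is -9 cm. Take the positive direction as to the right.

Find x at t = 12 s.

On each constant-a segment, Δv = aΔt and Δx = v₀Δt + ½aΔt²; chain segment to segment.
0–4 s: v starts -1 cm/s; Δx = -1·4 + ½·12·4² = 92 cm; v ends 47 cm/s.
4–7 s: v starts 47 cm/s; Δx = 47·3 + ½·-10·3² = 96 cm; v ends 17 cm/s.
7–8 s: v starts 17 cm/s; Δx = 17·1 + ½·7·1² = 20.5 cm; v ends 24 cm/s.
8–12 s: v starts 24 cm/s; Δx = 24·4 + ½·-7·4² = 40 cm; v ends -4 cm/s.
x(12) = -9 + Σ Δx = 239.5 cm.

239.5 cm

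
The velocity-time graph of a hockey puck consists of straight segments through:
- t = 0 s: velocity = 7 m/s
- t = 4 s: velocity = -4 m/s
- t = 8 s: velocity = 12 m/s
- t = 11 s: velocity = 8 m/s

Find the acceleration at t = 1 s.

-2.75 m/s²

Acceleration is the slope of the v-t graph on 0–4 s: (-4 − 7)/(4 − 0) = -2.75 m/s².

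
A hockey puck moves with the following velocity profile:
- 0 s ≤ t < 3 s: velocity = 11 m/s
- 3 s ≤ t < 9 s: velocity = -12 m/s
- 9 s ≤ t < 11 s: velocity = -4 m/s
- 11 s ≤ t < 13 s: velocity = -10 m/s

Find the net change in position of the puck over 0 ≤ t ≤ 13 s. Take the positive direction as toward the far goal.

-67 m

Net displacement equals the area under the velocity-time graph (areas below the axis count negative).
0–3 s: 11 × 3 = 33 m
3–9 s: -12 × 6 = -72 m
9–11 s: -4 × 2 = -8 m
11–13 s: -10 × 2 = -20 m
Net displacement = -67 m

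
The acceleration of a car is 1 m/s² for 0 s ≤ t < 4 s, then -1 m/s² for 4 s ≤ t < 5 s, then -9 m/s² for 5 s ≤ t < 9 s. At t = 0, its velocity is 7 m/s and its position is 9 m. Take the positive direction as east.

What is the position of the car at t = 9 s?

23.5 m

On each constant-a segment, Δv = aΔt and Δx = v₀Δt + ½aΔt²; chain segment to segment.
0–4 s: v starts 7 m/s; Δx = 7·4 + ½·1·4² = 36 m; v ends 11 m/s.
4–5 s: v starts 11 m/s; Δx = 11·1 + ½·-1·1² = 10.5 m; v ends 10 m/s.
5–9 s: v starts 10 m/s; Δx = 10·4 + ½·-9·4² = -32 m; v ends -26 m/s.
x(9) = 9 + Σ Δx = 23.5 m.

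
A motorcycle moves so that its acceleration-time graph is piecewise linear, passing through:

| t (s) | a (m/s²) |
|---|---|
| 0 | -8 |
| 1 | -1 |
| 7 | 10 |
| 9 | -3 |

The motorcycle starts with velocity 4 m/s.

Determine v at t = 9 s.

Δv equals the area under the a-t graph; then v = v₀ + Δv.
0–1 s: ½(-8 + -1)(1) = -4.5 m/s
1–7 s: ½(-1 + 10)(6) = 27 m/s
7–9 s: ½(10 + -3)(2) = 7 m/s
Δv = 29.5 m/s, so v(9) = 4 + (29.5) = 33.5 m/s.

33.5 m/s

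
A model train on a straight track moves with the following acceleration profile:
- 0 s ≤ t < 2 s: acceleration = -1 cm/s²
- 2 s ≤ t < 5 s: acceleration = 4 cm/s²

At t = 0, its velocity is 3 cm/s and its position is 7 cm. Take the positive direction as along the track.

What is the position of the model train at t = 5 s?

On each constant-a segment, Δv = aΔt and Δx = v₀Δt + ½aΔt²; chain segment to segment.
0–2 s: v starts 3 cm/s; Δx = 3·2 + ½·-1·2² = 4 cm; v ends 1 cm/s.
2–5 s: v starts 1 cm/s; Δx = 1·3 + ½·4·3² = 21 cm; v ends 13 cm/s.
x(5) = 7 + Σ Δx = 32 cm.

32 cm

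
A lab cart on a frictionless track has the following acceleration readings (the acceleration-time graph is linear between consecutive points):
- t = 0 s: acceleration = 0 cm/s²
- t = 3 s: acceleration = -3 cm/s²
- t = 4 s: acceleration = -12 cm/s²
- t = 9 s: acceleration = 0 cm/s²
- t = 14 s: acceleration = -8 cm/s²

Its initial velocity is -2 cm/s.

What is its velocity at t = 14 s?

Δv equals the area under the a-t graph; then v = v₀ + Δv.
0–3 s: ½(0 + -3)(3) = -4.5 cm/s
3–4 s: ½(-3 + -12)(1) = -7.5 cm/s
4–9 s: ½(-12 + 0)(5) = -30 cm/s
9–14 s: ½(0 + -8)(5) = -20 cm/s
Δv = -62 cm/s, so v(14) = -2 + (-62) = -64 cm/s.

-64 cm/s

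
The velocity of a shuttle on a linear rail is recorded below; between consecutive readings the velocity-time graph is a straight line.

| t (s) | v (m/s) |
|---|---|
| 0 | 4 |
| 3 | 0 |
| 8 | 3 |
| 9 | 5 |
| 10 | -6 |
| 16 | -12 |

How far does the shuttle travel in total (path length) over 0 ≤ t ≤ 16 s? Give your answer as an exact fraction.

817/11 m

Total distance travelled is ∫|v| dt — sum the magnitudes of each area piece.
0–3 s: |½(4 + 0)(3)| = 6 m
3–8 s: |½(0 + 3)(5)| = 7.5 m
8–9 s: |½(3 + 5)(1)| = 4 m
9–10 s: v = 0 at t = 104/11 s; triangle areas 25/22 + 18/11 = 61/22 m
10–16 s: |½(-6 + -12)(6)| = 54 m
Total distance = 817/11 m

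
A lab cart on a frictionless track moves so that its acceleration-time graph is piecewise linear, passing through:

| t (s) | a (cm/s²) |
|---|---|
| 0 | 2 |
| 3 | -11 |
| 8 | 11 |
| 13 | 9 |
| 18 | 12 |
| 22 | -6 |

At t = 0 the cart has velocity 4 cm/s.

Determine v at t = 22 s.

105 cm/s

Δv equals the area under the a-t graph; then v = v₀ + Δv.
0–3 s: ½(2 + -11)(3) = -13.5 cm/s
3–8 s: ½(-11 + 11)(5) = 0 cm/s
8–13 s: ½(11 + 9)(5) = 50 cm/s
13–18 s: ½(9 + 12)(5) = 52.5 cm/s
18–22 s: ½(12 + -6)(4) = 12 cm/s
Δv = 101 cm/s, so v(22) = 4 + (101) = 105 cm/s.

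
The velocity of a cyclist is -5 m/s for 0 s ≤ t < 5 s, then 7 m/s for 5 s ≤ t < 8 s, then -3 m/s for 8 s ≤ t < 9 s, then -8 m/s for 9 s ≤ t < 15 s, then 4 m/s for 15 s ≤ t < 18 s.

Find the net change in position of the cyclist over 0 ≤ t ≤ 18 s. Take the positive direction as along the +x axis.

-43 m

Net displacement equals the area under the velocity-time graph (areas below the axis count negative).
0–5 s: -5 × 5 = -25 m
5–8 s: 7 × 3 = 21 m
8–9 s: -3 × 1 = -3 m
9–15 s: -8 × 6 = -48 m
15–18 s: 4 × 3 = 12 m
Net displacement = -43 m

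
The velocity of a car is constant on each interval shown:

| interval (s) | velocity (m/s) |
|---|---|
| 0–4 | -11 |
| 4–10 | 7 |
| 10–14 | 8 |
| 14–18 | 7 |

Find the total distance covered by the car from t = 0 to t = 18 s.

Distance (not displacement) is the total path length: add the absolute areas under v-t.
0–4 s: |-11| × 4 = 44 m
4–10 s: |7| × 6 = 42 m
10–14 s: |8| × 4 = 32 m
14–18 s: |7| × 4 = 28 m
Total distance = 146 m

146 m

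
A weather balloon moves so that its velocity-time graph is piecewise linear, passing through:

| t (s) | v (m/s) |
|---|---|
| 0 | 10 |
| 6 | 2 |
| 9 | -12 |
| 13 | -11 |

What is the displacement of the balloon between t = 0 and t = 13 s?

-25 m

Displacement is the signed area under the v-t curve.
0–6 s: ½(10 + 2)(6) = 36 m
6–9 s: ½(2 + -12)(3) = -15 m
9–13 s: ½(-12 + -11)(4) = -46 m
Net displacement = -25 m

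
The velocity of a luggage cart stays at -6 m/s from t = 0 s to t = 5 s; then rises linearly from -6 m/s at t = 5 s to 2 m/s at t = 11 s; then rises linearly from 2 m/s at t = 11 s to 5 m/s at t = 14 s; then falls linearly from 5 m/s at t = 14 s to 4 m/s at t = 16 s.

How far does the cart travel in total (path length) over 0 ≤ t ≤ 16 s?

Distance (not displacement) is the total path length: add the absolute areas under v-t.
0–5 s: |-6| × 5 = 30 m
5–11 s: v = 0 at t = 9.5 s; triangle areas 13.5 + 1.5 = 15 m
11–14 s: |½(2 + 5)(3)| = 10.5 m
14–16 s: |½(5 + 4)(2)| = 9 m
Total distance = 64.5 m

64.5 m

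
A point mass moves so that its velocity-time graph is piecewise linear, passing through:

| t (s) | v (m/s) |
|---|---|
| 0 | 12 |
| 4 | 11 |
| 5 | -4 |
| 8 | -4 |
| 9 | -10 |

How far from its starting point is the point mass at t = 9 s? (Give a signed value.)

Net displacement equals the area under the velocity-time graph (areas below the axis count negative).
0–4 s: ½(12 + 11)(4) = 46 m
4–5 s: ½(11 + -4)(1) = 3.5 m
5–8 s: -4 × 3 = -12 m
8–9 s: ½(-4 + -10)(1) = -7 m
Net displacement = 30.5 m

30.5 m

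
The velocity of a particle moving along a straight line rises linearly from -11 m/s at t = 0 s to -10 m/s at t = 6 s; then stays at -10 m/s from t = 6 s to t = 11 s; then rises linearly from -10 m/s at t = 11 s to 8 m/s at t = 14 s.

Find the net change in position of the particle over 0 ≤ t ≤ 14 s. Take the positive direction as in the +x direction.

-116 m

Displacement is the signed area under the v-t curve.
0–6 s: ½(-11 + -10)(6) = -63 m
6–11 s: -10 × 5 = -50 m
11–14 s: ½(-10 + 8)(3) = -3 m
Net displacement = -116 m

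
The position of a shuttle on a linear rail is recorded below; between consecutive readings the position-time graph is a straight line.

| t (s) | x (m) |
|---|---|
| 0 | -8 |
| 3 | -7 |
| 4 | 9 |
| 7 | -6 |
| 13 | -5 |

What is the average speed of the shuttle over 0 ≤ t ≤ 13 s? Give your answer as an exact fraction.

Average speed = (total path length)/(elapsed time); on a piecewise-linear x-t graph the path length is Σ|Δx|.
0–3 s: |Δx| = |-7 − -8| = 1 m
3–4 s: |Δx| = |9 − -7| = 16 m
4–7 s: |Δx| = |-6 − 9| = 15 m
7–13 s: |Δx| = |-5 − -6| = 1 m
Total path = 33 m; average speed = 33/13 = 33/13 m/s.

33/13 m/s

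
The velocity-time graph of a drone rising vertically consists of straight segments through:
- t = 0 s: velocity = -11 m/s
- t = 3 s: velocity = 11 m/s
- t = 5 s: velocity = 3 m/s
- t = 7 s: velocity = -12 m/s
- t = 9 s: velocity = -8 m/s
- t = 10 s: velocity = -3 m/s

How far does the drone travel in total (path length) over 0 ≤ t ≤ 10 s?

66.2 m

Total distance travelled is ∫|v| dt — sum the magnitudes of each area piece.
0–3 s: v = 0 at t = 1.5 s; triangle areas 8.25 + 8.25 = 16.5 m
3–5 s: |½(11 + 3)(2)| = 14 m
5–7 s: v = 0 at t = 5.4 s; triangle areas 0.6 + 9.6 = 10.2 m
7–9 s: |½(-12 + -8)(2)| = 20 m
9–10 s: |½(-8 + -3)(1)| = 5.5 m
Total distance = 66.2 m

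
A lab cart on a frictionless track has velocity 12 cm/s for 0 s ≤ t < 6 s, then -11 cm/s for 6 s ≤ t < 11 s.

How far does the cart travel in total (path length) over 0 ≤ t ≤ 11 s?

Total distance travelled is ∫|v| dt — sum the magnitudes of each area piece.
0–6 s: |12| × 6 = 72 cm
6–11 s: |-11| × 5 = 55 cm
Total distance = 127 cm

127 cm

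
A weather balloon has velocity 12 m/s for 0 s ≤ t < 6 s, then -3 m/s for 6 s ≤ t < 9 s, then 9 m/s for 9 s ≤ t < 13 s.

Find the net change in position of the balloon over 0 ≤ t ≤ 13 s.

Displacement is the signed area under the v-t curve.
0–6 s: 12 × 6 = 72 m
6–9 s: -3 × 3 = -9 m
9–13 s: 9 × 4 = 36 m
Net displacement = 99 m

99 m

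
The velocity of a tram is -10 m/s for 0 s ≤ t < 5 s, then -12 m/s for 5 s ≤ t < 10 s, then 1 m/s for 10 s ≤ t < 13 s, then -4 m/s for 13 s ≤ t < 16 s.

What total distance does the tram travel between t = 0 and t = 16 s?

Distance (not displacement) is the total path length: add the absolute areas under v-t.
0–5 s: |-10| × 5 = 50 m
5–10 s: |-12| × 5 = 60 m
10–13 s: |1| × 3 = 3 m
13–16 s: |-4| × 3 = 12 m
Total distance = 125 m

125 m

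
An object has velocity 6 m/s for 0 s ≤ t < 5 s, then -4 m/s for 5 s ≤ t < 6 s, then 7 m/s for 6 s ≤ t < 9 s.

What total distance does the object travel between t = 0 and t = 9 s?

55 m

Total distance travelled is ∫|v| dt — sum the magnitudes of each area piece.
0–5 s: |6| × 5 = 30 m
5–6 s: |-4| × 1 = 4 m
6–9 s: |7| × 3 = 21 m
Total distance = 55 m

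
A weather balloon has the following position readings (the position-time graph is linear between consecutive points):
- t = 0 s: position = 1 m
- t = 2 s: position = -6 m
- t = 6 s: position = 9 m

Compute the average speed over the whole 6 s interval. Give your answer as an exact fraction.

Average speed = (total path length)/(elapsed time); on a piecewise-linear x-t graph the path length is Σ|Δx|.
0–2 s: |Δx| = |-6 − 1| = 7 m
2–6 s: |Δx| = |9 − -6| = 15 m
Total path = 22 m; average speed = 22/6 = 11/3 m/s.

11/3 m/s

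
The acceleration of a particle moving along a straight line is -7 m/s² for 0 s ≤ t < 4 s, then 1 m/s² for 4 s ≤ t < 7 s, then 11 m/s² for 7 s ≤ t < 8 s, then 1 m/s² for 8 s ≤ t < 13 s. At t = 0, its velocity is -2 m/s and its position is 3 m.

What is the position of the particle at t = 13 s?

-235.5 m

On each constant-a segment, Δv = aΔt and Δx = v₀Δt + ½aΔt²; chain segment to segment.
0–4 s: v starts -2 m/s; Δx = -2·4 + ½·-7·4² = -64 m; v ends -30 m/s.
4–7 s: v starts -30 m/s; Δx = -30·3 + ½·1·3² = -85.5 m; v ends -27 m/s.
7–8 s: v starts -27 m/s; Δx = -27·1 + ½·11·1² = -21.5 m; v ends -16 m/s.
8–13 s: v starts -16 m/s; Δx = -16·5 + ½·1·5² = -67.5 m; v ends -11 m/s.
x(13) = 3 + Σ Δx = -235.5 m.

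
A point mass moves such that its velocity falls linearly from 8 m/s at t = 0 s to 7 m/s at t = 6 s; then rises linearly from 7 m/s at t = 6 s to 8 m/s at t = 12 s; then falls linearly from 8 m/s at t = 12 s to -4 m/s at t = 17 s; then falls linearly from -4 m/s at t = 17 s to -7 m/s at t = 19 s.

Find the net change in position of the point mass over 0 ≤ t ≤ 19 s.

89 m

Displacement is the signed area under the v-t curve.
0–6 s: ½(8 + 7)(6) = 45 m
6–12 s: ½(7 + 8)(6) = 45 m
12–17 s: ½(8 + -4)(5) = 10 m
17–19 s: ½(-4 + -7)(2) = -11 m
Net displacement = 89 m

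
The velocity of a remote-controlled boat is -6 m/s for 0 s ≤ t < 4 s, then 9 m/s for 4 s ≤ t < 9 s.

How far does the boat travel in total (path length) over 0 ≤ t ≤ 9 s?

69 m

Total distance travelled is ∫|v| dt — sum the magnitudes of each area piece.
0–4 s: |-6| × 4 = 24 m
4–9 s: |9| × 5 = 45 m
Total distance = 69 m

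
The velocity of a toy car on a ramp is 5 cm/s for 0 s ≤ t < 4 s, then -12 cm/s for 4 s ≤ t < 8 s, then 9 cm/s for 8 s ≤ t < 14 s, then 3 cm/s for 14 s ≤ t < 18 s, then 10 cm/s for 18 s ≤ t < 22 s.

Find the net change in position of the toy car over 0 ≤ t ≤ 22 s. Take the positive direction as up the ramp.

Net displacement equals the area under the velocity-time graph (areas below the axis count negative).
0–4 s: 5 × 4 = 20 cm
4–8 s: -12 × 4 = -48 cm
8–14 s: 9 × 6 = 54 cm
14–18 s: 3 × 4 = 12 cm
18–22 s: 10 × 4 = 40 cm
Net displacement = 78 cm

78 cm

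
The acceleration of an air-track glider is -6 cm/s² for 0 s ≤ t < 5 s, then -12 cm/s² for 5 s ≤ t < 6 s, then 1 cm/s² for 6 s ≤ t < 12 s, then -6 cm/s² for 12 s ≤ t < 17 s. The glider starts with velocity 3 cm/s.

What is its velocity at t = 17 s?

Δv equals the area under the a-t graph; then v = v₀ + Δv.
0–5 s: -6 × 5 = -30 cm/s
5–6 s: -12 × 1 = -12 cm/s
6–12 s: 1 × 6 = 6 cm/s
12–17 s: -6 × 5 = -30 cm/s
Δv = -66 cm/s, so v(17) = 3 + (-66) = -63 cm/s.

-63 cm/s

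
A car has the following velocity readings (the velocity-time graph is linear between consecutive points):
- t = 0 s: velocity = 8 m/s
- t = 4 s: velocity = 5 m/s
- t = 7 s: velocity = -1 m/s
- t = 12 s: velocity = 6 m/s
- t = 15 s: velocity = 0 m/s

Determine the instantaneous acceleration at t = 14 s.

Acceleration is the slope of the v-t graph on 12–15 s: (0 − 6)/(15 − 12) = -2 m/s².

-2 m/s²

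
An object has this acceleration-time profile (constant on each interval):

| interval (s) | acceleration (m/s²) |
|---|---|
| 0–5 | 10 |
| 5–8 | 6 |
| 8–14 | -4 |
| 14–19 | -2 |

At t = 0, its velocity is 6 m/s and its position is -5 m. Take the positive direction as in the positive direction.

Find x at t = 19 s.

On each constant-a segment, Δv = aΔt and Δx = v₀Δt + ½aΔt²; chain segment to segment.
0–5 s: v starts 6 m/s; Δx = 6·5 + ½·10·5² = 155 m; v ends 56 m/s.
5–8 s: v starts 56 m/s; Δx = 56·3 + ½·6·3² = 195 m; v ends 74 m/s.
8–14 s: v starts 74 m/s; Δx = 74·6 + ½·-4·6² = 372 m; v ends 50 m/s.
14–19 s: v starts 50 m/s; Δx = 50·5 + ½·-2·5² = 225 m; v ends 40 m/s.
x(19) = -5 + Σ Δx = 942 m.

942 m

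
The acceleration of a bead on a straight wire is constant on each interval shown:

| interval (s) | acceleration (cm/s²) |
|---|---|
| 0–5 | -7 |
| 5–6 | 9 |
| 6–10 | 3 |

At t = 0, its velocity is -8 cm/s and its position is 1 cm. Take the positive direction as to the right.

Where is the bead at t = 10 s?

On each constant-a segment, Δv = aΔt and Δx = v₀Δt + ½aΔt²; chain segment to segment.
0–5 s: v starts -8 cm/s; Δx = -8·5 + ½·-7·5² = -127.5 cm; v ends -43 cm/s.
5–6 s: v starts -43 cm/s; Δx = -43·1 + ½·9·1² = -38.5 cm; v ends -34 cm/s.
6–10 s: v starts -34 cm/s; Δx = -34·4 + ½·3·4² = -112 cm; v ends -22 cm/s.
x(10) = 1 + Σ Δx = -277 cm.

-277 cm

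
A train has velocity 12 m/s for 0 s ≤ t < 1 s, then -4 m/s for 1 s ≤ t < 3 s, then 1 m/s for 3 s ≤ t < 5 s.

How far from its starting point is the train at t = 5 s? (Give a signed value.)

Displacement is the signed area under the v-t curve.
0–1 s: 12 × 1 = 12 m
1–3 s: -4 × 2 = -8 m
3–5 s: 1 × 2 = 2 m
Net displacement = 6 m

6 m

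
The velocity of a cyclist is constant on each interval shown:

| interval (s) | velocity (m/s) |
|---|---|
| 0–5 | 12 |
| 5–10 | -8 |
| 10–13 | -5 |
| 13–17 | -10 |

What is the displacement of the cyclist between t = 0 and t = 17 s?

Net displacement equals the area under the velocity-time graph (areas below the axis count negative).
0–5 s: 12 × 5 = 60 m
5–10 s: -8 × 5 = -40 m
10–13 s: -5 × 3 = -15 m
13–17 s: -10 × 4 = -40 m
Net displacement = -35 m

-35 m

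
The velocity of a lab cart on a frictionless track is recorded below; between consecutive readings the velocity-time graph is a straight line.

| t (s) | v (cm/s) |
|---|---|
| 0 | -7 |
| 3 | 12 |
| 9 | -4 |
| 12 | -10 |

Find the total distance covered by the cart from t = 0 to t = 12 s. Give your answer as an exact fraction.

Distance (not displacement) is the total path length: add the absolute areas under v-t.
0–3 s: v = 0 at t = 21/19 s; triangle areas 147/38 + 216/19 = 579/38 cm
3–9 s: v = 0 at t = 7.5 s; triangle areas 27 + 3 = 30 cm
9–12 s: |½(-4 + -10)(3)| = 21 cm
Total distance = 2517/38 cm

2517/38 cm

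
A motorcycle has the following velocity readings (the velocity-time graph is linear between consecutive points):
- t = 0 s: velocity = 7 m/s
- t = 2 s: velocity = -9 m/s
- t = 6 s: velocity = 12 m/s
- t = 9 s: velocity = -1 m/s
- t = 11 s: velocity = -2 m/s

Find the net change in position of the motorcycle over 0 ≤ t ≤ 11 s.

17.5 m

Net displacement equals the area under the velocity-time graph (areas below the axis count negative).
0–2 s: ½(7 + -9)(2) = -2 m
2–6 s: ½(-9 + 12)(4) = 6 m
6–9 s: ½(12 + -1)(3) = 16.5 m
9–11 s: ½(-1 + -2)(2) = -3 m
Net displacement = 17.5 m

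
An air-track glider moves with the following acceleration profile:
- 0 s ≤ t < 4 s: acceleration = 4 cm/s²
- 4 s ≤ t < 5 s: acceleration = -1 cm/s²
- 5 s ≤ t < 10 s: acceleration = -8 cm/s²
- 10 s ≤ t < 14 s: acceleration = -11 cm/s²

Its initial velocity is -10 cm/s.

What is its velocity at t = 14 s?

-79 cm/s

Δv equals the area under the a-t graph; then v = v₀ + Δv.
0–4 s: 4 × 4 = 16 cm/s
4–5 s: -1 × 1 = -1 cm/s
5–10 s: -8 × 5 = -40 cm/s
10–14 s: -11 × 4 = -44 cm/s
Δv = -69 cm/s, so v(14) = -10 + (-69) = -79 cm/s.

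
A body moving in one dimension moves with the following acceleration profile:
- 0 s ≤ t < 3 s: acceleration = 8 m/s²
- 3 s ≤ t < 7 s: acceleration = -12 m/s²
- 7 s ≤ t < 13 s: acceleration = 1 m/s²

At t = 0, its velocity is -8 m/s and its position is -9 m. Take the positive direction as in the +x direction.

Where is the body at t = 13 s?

On each constant-a segment, Δv = aΔt and Δx = v₀Δt + ½aΔt²; chain segment to segment.
0–3 s: v starts -8 m/s; Δx = -8·3 + ½·8·3² = 12 m; v ends 16 m/s.
3–7 s: v starts 16 m/s; Δx = 16·4 + ½·-12·4² = -32 m; v ends -32 m/s.
7–13 s: v starts -32 m/s; Δx = -32·6 + ½·1·6² = -174 m; v ends -26 m/s.
x(13) = -9 + Σ Δx = -203 m.

-203 m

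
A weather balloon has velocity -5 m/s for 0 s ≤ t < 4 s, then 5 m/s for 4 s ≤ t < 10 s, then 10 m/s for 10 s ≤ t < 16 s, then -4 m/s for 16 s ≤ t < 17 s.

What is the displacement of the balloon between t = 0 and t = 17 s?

Net displacement equals the area under the velocity-time graph (areas below the axis count negative).
0–4 s: -5 × 4 = -20 m
4–10 s: 5 × 6 = 30 m
10–16 s: 10 × 6 = 60 m
16–17 s: -4 × 1 = -4 m
Net displacement = 66 m

66 m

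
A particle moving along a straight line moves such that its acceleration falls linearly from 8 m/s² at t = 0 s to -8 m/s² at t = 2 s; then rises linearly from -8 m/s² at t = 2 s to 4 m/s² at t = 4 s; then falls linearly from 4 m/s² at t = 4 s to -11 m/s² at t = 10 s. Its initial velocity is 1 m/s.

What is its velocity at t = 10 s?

-24 m/s

Δv equals the area under the a-t graph; then v = v₀ + Δv.
0–2 s: ½(8 + -8)(2) = 0 m/s
2–4 s: ½(-8 + 4)(2) = -4 m/s
4–10 s: ½(4 + -11)(6) = -21 m/s
Δv = -25 m/s, so v(10) = 1 + (-25) = -24 m/s.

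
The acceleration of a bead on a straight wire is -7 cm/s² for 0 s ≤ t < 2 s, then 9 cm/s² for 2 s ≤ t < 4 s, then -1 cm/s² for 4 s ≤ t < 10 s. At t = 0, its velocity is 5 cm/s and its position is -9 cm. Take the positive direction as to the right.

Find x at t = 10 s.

On each constant-a segment, Δv = aΔt and Δx = v₀Δt + ½aΔt²; chain segment to segment.
0–2 s: v starts 5 cm/s; Δx = 5·2 + ½·-7·2² = -4 cm; v ends -9 cm/s.
2–4 s: v starts -9 cm/s; Δx = -9·2 + ½·9·2² = 0 cm; v ends 9 cm/s.
4–10 s: v starts 9 cm/s; Δx = 9·6 + ½·-1·6² = 36 cm; v ends 3 cm/s.
x(10) = -9 + Σ Δx = 23 cm.

23 cm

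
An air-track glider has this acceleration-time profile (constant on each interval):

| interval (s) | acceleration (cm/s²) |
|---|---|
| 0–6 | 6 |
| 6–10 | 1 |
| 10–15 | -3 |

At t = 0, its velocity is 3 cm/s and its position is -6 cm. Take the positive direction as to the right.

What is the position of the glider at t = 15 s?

461.5 cm

On each constant-a segment, Δv = aΔt and Δx = v₀Δt + ½aΔt²; chain segment to segment.
0–6 s: v starts 3 cm/s; Δx = 3·6 + ½·6·6² = 126 cm; v ends 39 cm/s.
6–10 s: v starts 39 cm/s; Δx = 39·4 + ½·1·4² = 164 cm; v ends 43 cm/s.
10–15 s: v starts 43 cm/s; Δx = 43·5 + ½·-3·5² = 177.5 cm; v ends 28 cm/s.
x(15) = -6 + Σ Δx = 461.5 cm.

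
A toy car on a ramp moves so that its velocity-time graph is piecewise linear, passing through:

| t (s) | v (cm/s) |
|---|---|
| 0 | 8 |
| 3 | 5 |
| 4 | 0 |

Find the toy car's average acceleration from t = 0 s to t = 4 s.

-2 cm/s²

Average acceleration = Δv/Δt = (0 − 8)/(4 − 0) = -2 cm/s².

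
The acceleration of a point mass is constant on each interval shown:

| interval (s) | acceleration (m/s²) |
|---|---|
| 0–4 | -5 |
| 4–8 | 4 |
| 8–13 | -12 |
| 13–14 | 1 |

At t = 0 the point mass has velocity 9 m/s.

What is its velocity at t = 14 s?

Δv equals the area under the a-t graph; then v = v₀ + Δv.
0–4 s: -5 × 4 = -20 m/s
4–8 s: 4 × 4 = 16 m/s
8–13 s: -12 × 5 = -60 m/s
13–14 s: 1 × 1 = 1 m/s
Δv = -63 m/s, so v(14) = 9 + (-63) = -54 m/s.

-54 m/s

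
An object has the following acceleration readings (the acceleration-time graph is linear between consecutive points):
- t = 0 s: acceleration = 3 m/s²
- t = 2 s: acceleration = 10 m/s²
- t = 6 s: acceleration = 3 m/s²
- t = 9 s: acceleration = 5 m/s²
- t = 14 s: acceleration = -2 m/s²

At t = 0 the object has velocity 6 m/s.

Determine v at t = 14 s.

64.5 m/s

Δv equals the area under the a-t graph; then v = v₀ + Δv.
0–2 s: ½(3 + 10)(2) = 13 m/s
2–6 s: ½(10 + 3)(4) = 26 m/s
6–9 s: ½(3 + 5)(3) = 12 m/s
9–14 s: ½(5 + -2)(5) = 7.5 m/s
Δv = 58.5 m/s, so v(14) = 6 + (58.5) = 64.5 m/s.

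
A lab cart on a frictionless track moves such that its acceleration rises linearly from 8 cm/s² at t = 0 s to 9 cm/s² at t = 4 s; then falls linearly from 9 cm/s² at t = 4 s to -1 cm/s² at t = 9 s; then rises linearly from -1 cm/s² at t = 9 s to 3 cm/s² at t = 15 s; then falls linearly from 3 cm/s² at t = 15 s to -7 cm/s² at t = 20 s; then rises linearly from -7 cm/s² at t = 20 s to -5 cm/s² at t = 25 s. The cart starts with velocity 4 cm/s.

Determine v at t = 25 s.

Δv equals the area under the a-t graph; then v = v₀ + Δv.
0–4 s: ½(8 + 9)(4) = 34 cm/s
4–9 s: ½(9 + -1)(5) = 20 cm/s
9–15 s: ½(-1 + 3)(6) = 6 cm/s
15–20 s: ½(3 + -7)(5) = -10 cm/s
20–25 s: ½(-7 + -5)(5) = -30 cm/s
Δv = 20 cm/s, so v(25) = 4 + (20) = 24 cm/s.

24 cm/s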